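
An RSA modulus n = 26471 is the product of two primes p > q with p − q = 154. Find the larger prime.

Since p = q + 154, we have 26471 = q(q + 154), so q² + 154q − 26471 = 0.
Discriminant: 154² + 4·26471 = 23716 + 105884 = 129600; √129600 = 360.
q = (−154 + 360)/2 = 103, and p = q + 154 = 257.
Check: 103 · 257 = 26471.

257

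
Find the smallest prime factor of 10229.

53

10229 is odd.
Digit sum 14, not divisible by 3.
Ends in 9: not divisible by 5.
7: 10229 = 7·1461 + 2
11: 10229 = 11·929 + 10
13: 10229 = 13·786 + 11
17: 10229 = 17·601 + 12
19: 10229 = 19·538 + 7
23: 10229 = 23·444 + 17
29: 10229 = 29·352 + 21
31: 10229 = 31·329 + 30
37: 10229 = 37·276 + 17
41: 10229 = 41·249 + 20
43: 10229 = 43·237 + 38
47: 10229 = 47·217 + 30
53: 10229 = 53·193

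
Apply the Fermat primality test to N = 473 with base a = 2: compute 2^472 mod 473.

2^1 ≡ 2 (mod 473)
2^2 ≡ 2^2 = 4 ≡ 4 (mod 473)
2^4 ≡ 4^2 = 16 ≡ 16 (mod 473)
2^8 ≡ 16^2 = 256 ≡ 256 (mod 473)
2^16 ≡ 256^2 = 65536 ≡ 262 (mod 473)
2^32 ≡ 262^2 = 68644 ≡ 59 (mod 473)
2^64 ≡ 59^2 = 3481 ≡ 170 (mod 473)
2^128 ≡ 170^2 = 28900 ≡ 47 (mod 473)
2^256 ≡ 47^2 = 2209 ≡ 317 (mod 473)
472 = 256 + 128 + 64 + 16 + 8 in binary powers of 2.
So 2^472 ≡ 317 · 47 · 170 · 262 · 256 ≡ 422 (mod 473).
Since 422 ≠ 1, base 2 is a Fermat witness: 473 is composite.

422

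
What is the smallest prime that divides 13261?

89

13261 is odd.
Digit sum 13, not divisible by 3.
Ends in 1: not divisible by 5.
7: 13261 = 7·1894 + 3
11: 13261 = 11·1205 + 6
13: 13261 = 13·1020 + 1
17: 13261 = 17·780 + 1
19: 13261 = 19·697 + 18
23: 13261 = 23·576 + 13
29: 13261 = 29·457 + 8
31: 13261 = 31·427 + 24
37: 13261 = 37·358 + 15
41: 13261 = 41·323 + 18
43: 13261 = 43·308 + 17
47: 13261 = 47·282 + 7
53: 13261 = 53·250 + 11
59: 13261 = 59·224 + 45
61: 13261 = 61·217 + 24
67: 13261 = 67·197 + 62
71: 13261 = 71·186 + 55
73: 13261 = 73·181 + 48
79: 13261 = 79·167 + 68
83: 13261 = 83·159 + 64
89: 13261 = 89·149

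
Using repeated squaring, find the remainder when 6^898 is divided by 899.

6^1 ≡ 6 (mod 899)
6^2 ≡ 6^2 = 36 ≡ 36 (mod 899)
6^4 ≡ 36^2 = 1296 ≡ 397 (mod 899)
6^8 ≡ 397^2 = 157609 ≡ 284 (mod 899)
6^16 ≡ 284^2 = 80656 ≡ 645 (mod 899)
6^32 ≡ 645^2 = 416025 ≡ 687 (mod 899)
6^64 ≡ 687^2 = 471969 ≡ 893 (mod 899)
6^128 ≡ 893^2 = 797449 ≡ 36 (mod 899)
6^256 ≡ 36^2 = 1296 ≡ 397 (mod 899)
6^512 ≡ 397^2 = 157609 ≡ 284 (mod 899)
898 = 512 + 256 + 128 + 2 in binary powers of 2.
So 6^898 ≡ 284 · 397 · 36 · 36 ≡ 645 (mod 899).
Since 645 ≠ 1, base 6 is a Fermat witness: 899 is composite.

645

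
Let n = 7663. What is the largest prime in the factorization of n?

7663 = 79 · 97
97 is prime.
So 7663 = 79 · 97; the largest prime factor is 97.

97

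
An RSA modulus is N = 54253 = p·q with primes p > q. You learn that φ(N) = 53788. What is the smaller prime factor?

φ(n) = (p−1)(q−1) = n − (p+q) + 1, so p + q = 54253 − 53788 + 1 = 466.
p and q are the roots of t² − 466t + 54253 = 0.
Discriminant: 466² − 4·54253 = 217156 − 217012 = 144; √144 = 12.
q = (466 − 12)/2 = 227, p = (466 + 12)/2 = 239.
Check: 227 · 239 = 54253.

227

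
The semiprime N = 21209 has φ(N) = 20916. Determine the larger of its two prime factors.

167

φ(n) = (p−1)(q−1) = n − (p+q) + 1, so p + q = 21209 − 20916 + 1 = 294.
p and q are the roots of t² − 294t + 21209 = 0.
Discriminant: 294² − 4·21209 = 86436 − 84836 = 1600; √1600 = 40.
q = (294 − 40)/2 = 127, p = (294 + 40)/2 = 167.
Check: 127 · 167 = 21209.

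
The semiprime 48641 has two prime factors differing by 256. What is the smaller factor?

Since p = q + 256, we have 48641 = q(q + 256), so q² + 256q − 48641 = 0.
Discriminant: 256² + 4·48641 = 65536 + 194564 = 260100; √260100 = 510.
q = (−256 + 510)/2 = 127, and p = q + 256 = 383.
Check: 127 · 383 = 48641.

127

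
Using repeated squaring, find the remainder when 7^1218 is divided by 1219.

1070

7^1 ≡ 7 (mod 1219)
7^2 ≡ 7^2 = 49 ≡ 49 (mod 1219)
7^4 ≡ 49^2 = 2401 ≡ 1182 (mod 1219)
7^8 ≡ 1182^2 = 1397124 ≡ 150 (mod 1219)
7^16 ≡ 150^2 = 22500 ≡ 558 (mod 1219)
7^32 ≡ 558^2 = 311364 ≡ 519 (mod 1219)
7^64 ≡ 519^2 = 269361 ≡ 1181 (mod 1219)
7^128 ≡ 1181^2 = 1394761 ≡ 225 (mod 1219)
7^256 ≡ 225^2 = 50625 ≡ 646 (mod 1219)
7^512 ≡ 646^2 = 417316 ≡ 418 (mod 1219)
7^1024 ≡ 418^2 = 174724 ≡ 407 (mod 1219)
1218 = 1024 + 128 + 64 + 2 in binary powers of 2.
So 7^1218 ≡ 407 · 225 · 1181 · 49 ≡ 1070 (mod 1219).
Since 1070 ≠ 1, base 7 is a Fermat witness: 1219 is composite.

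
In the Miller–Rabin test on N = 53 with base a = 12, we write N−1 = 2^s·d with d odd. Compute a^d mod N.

23

53 − 1 = 52 = 2^2 · 13, so d = 13.
12^1 ≡ 12 (mod 53)
12^2 ≡ 12^2 = 144 ≡ 38 (mod 53)
12^4 ≡ 38^2 = 1444 ≡ 13 (mod 53)
12^8 ≡ 13^2 = 169 ≡ 10 (mod 53)
13 = 8 + 4 + 1 in binary powers of 2.
So 12^13 ≡ 10 · 13 · 12 ≡ 23 (mod 53).
Squaring chain: 23 → 52; reaches −1, so base 12 does not prove 53 composite.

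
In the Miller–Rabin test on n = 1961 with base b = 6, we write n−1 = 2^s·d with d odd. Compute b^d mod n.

1961 − 1 = 1960 = 2^3 · 245, so d = 245.
6^1 ≡ 6 (mod 1961)
6^2 ≡ 6^2 = 36 ≡ 36 (mod 1961)
6^4 ≡ 36^2 = 1296 ≡ 1296 (mod 1961)
6^8 ≡ 1296^2 = 1679616 ≡ 1000 (mod 1961)
6^16 ≡ 1000^2 = 1000000 ≡ 1851 (mod 1961)
6^32 ≡ 1851^2 = 3426201 ≡ 334 (mod 1961)
6^64 ≡ 334^2 = 111556 ≡ 1740 (mod 1961)
6^128 ≡ 1740^2 = 3027600 ≡ 1777 (mod 1961)
245 = 128 + 64 + 32 + 16 + 4 + 1 in binary powers of 2.
So 6^245 ≡ 1777 · 1740 · 334 · 1851 · 1296 · 6 ≡ 820 (mod 1961).
Squaring chain: 820 → 1738 → 704; never reaches −1, so base 6 is a Miller–Rabin witness that 1961 is composite.

820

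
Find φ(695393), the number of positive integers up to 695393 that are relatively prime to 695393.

671616

Factor: 695393 = 67 · 97 · 107.
φ(695393) = (67−1) · (97−1) · (107−1) = 66 · 96 · 106 = 671616.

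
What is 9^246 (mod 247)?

235

9^1 ≡ 9 (mod 247)
9^2 ≡ 9^2 = 81 ≡ 81 (mod 247)
9^4 ≡ 81^2 = 6561 ≡ 139 (mod 247)
9^8 ≡ 139^2 = 19321 ≡ 55 (mod 247)
9^16 ≡ 55^2 = 3025 ≡ 61 (mod 247)
9^32 ≡ 61^2 = 3721 ≡ 16 (mod 247)
9^64 ≡ 16^2 = 256 ≡ 9 (mod 247)
9^128 ≡ 9^2 = 81 ≡ 81 (mod 247)
246 = 128 + 64 + 32 + 16 + 4 + 2 in binary powers of 2.
So 9^246 ≡ 81 · 9 · 16 · 61 · 139 · 81 ≡ 235 (mod 247).
Since 235 ≠ 1, base 9 is a Fermat witness: 247 is composite.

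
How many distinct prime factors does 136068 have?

5

136068 = 2^2 · 34017
34017 = 3 · 11339
11339 = 17 · 667
667 = 23 · 29
136068 = 2^2 · 3 · 17 · 23 · 29, which has 5 distinct prime factors.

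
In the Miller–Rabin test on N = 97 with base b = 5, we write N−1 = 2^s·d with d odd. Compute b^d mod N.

97 − 1 = 96 = 2^5 · 3, so d = 3.
5^1 ≡ 5 (mod 97)
5^2 ≡ 5^2 = 25 ≡ 25 (mod 97)
3 = 2 + 1 in binary powers of 2.
So 5^3 ≡ 25 · 5 ≡ 28 (mod 97).
Squaring chain: 28 → 8 → 64 → 22 → 96; reaches −1, so base 5 does not prove 97 composite.

28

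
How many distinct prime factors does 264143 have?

264143 = 11^2 · 2183
2183 = 37 · 59
264143 = 11^2 · 37 · 59, which has 3 distinct prime factors.

3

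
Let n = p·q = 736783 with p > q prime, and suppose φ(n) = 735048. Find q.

739

φ(n) = (p−1)(q−1) = n − (p+q) + 1, so p + q = 736783 − 735048 + 1 = 1736.
p and q are the roots of t² − 1736t + 736783 = 0.
Discriminant: 1736² − 4·736783 = 3013696 − 2947132 = 66564; √66564 = 258.
q = (1736 − 258)/2 = 739, p = (1736 + 258)/2 = 997.
Check: 739 · 997 = 736783.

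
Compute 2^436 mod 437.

358

2^1 ≡ 2 (mod 437)
2^2 ≡ 2^2 = 4 ≡ 4 (mod 437)
2^4 ≡ 4^2 = 16 ≡ 16 (mod 437)
2^8 ≡ 16^2 = 256 ≡ 256 (mod 437)
2^16 ≡ 256^2 = 65536 ≡ 423 (mod 437)
2^32 ≡ 423^2 = 178929 ≡ 196 (mod 437)
2^64 ≡ 196^2 = 38416 ≡ 397 (mod 437)
2^128 ≡ 397^2 = 157609 ≡ 289 (mod 437)
2^256 ≡ 289^2 = 83521 ≡ 54 (mod 437)
436 = 256 + 128 + 32 + 16 + 4 in binary powers of 2.
So 2^436 ≡ 54 · 289 · 196 · 423 · 16 ≡ 358 (mod 437).
Since 358 ≠ 1, base 2 is a Fermat witness: 437 is composite.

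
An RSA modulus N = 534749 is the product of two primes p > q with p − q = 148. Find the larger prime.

Since p = q + 148, we have 534749 = q(q + 148), so q² + 148q − 534749 = 0.
Discriminant: 148² + 4·534749 = 21904 + 2138996 = 2160900; √2160900 = 1470.
q = (−148 + 1470)/2 = 661, and p = q + 148 = 809.
Check: 661 · 809 = 534749.

809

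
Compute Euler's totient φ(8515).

6240

Factor: 8515 = 5 · 13 · 131.
φ(8515) = (5−1) · (13−1) · (131−1) = 4 · 12 · 130 = 6240.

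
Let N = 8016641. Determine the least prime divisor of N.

73

8016641 is odd.
Digit sum 26, not divisible by 3.
Ends in 1: not divisible by 5.
7: 8016641 = 7·1145234 + 3
11: 8016641 = 11·728785 + 6
13: 8016641 = 13·616664 + 9
17: 8016641 = 17·471567 + 2
19: 8016641 = 19·421928 + 9
23: 8016641 = 23·348549 + 14
29: 8016641 = 29·276435 + 26
31: 8016641 = 31·258601 + 10
37: 8016641 = 37·216665 + 36
41: 8016641 = 41·195527 + 34
43: 8016641 = 43·186433 + 22
47: 8016641 = 47·170566 + 39
53: 8016641 = 53·151257 + 20
59: 8016641 = 59·135875 + 16
61: 8016641 = 61·131420 + 21
67: 8016641 = 67·119651 + 24
71: 8016641 = 71·112910 + 31
73: 8016641 = 73·109817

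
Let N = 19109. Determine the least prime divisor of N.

97

19109 is odd.
Digit sum 20, not divisible by 3.
Ends in 9: not divisible by 5.
7: 19109 = 7·2729 + 6
11: 19109 = 11·1737 + 2
13: 19109 = 13·1469 + 12
17: 19109 = 17·1124 + 1
19: 19109 = 19·1005 + 14
23: 19109 = 23·830 + 19
29: 19109 = 29·658 + 27
31: 19109 = 31·616 + 13
37: 19109 = 37·516 + 17
41: 19109 = 41·466 + 3
43: 19109 = 43·444 + 17
47: 19109 = 47·406 + 27
53: 19109 = 53·360 + 29
59: 19109 = 59·323 + 52
61: 19109 = 61·313 + 16
67: 19109 = 67·285 + 14
71: 19109 = 71·269 + 10
73: 19109 = 73·261 + 56
79: 19109 = 79·241 + 70
83: 19109 = 83·230 + 19
89: 19109 = 89·214 + 63
97: 19109 = 97·197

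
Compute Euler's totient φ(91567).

Factor: 91567 = 7 · 103 · 127.
φ(91567) = (7−1) · (103−1) · (127−1) = 6 · 102 · 126 = 77112.

77112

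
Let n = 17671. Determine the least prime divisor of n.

41

17671 is odd.
Digit sum 22, not divisible by 3.
Ends in 1: not divisible by 5.
7: 17671 = 7·2524 + 3
11: 17671 = 11·1606 + 5
13: 17671 = 13·1359 + 4
17: 17671 = 17·1039 + 8
19: 17671 = 19·930 + 1
23: 17671 = 23·768 + 7
29: 17671 = 29·609 + 10
31: 17671 = 31·570 + 1
37: 17671 = 37·477 + 22
41: 17671 = 41·431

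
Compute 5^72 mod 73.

1

5^1 ≡ 5 (mod 73)
5^2 ≡ 5^2 = 25 ≡ 25 (mod 73)
5^4 ≡ 25^2 = 625 ≡ 41 (mod 73)
5^8 ≡ 41^2 = 1681 ≡ 2 (mod 73)
5^16 ≡ 2^2 = 4 ≡ 4 (mod 73)
5^32 ≡ 4^2 = 16 ≡ 16 (mod 73)
5^64 ≡ 16^2 = 256 ≡ 37 (mod 73)
72 = 64 + 8 in binary powers of 2.
So 5^72 ≡ 37 · 2 ≡ 1 (mod 73).
Since the result is 1, base 5 gives no evidence that 73 is composite.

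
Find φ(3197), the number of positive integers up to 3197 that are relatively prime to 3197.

3036

Factor: 3197 = 23 · 139.
φ(3197) = (23−1) · (139−1) = 22 · 138 = 3036.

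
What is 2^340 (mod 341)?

1

2^1 ≡ 2 (mod 341)
2^2 ≡ 2^2 = 4 ≡ 4 (mod 341)
2^4 ≡ 4^2 = 16 ≡ 16 (mod 341)
2^8 ≡ 16^2 = 256 ≡ 256 (mod 341)
2^16 ≡ 256^2 = 65536 ≡ 64 (mod 341)
2^32 ≡ 64^2 = 4096 ≡ 4 (mod 341)
2^64 ≡ 4^2 = 16 ≡ 16 (mod 341)
2^128 ≡ 16^2 = 256 ≡ 256 (mod 341)
2^256 ≡ 256^2 = 65536 ≡ 64 (mod 341)
340 = 256 + 64 + 16 + 4 in binary powers of 2.
So 2^340 ≡ 64 · 16 · 64 · 16 ≡ 1 (mod 341).
Since the result is 1, base 2 gives no evidence that 341 is composite.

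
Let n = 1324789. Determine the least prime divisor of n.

47

1324789 is odd.
Digit sum 34, not divisible by 3.
Ends in 9: not divisible by 5.
7: 1324789 = 7·189255 + 4
11: 1324789 = 11·120435 + 4
13: 1324789 = 13·101906 + 11
17: 1324789 = 17·77928 + 13
19: 1324789 = 19·69725 + 14
23: 1324789 = 23·57599 + 12
29: 1324789 = 29·45682 + 11
31: 1324789 = 31·42735 + 4
37: 1324789 = 37·35805 + 4
41: 1324789 = 41·32311 + 38
43: 1324789 = 43·30809 + 2
47: 1324789 = 47·28187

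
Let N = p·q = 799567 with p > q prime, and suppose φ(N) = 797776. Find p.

φ(n) = (p−1)(q−1) = n − (p+q) + 1, so p + q = 799567 − 797776 + 1 = 1792.
p and q are the roots of t² − 1792t + 799567 = 0.
Discriminant: 1792² − 4·799567 = 3211264 − 3198268 = 12996; √12996 = 114.
q = (1792 − 114)/2 = 839, p = (1792 + 114)/2 = 953.
Check: 839 · 953 = 799567.

953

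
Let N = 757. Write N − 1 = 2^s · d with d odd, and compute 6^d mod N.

757 − 1 = 756 = 2^2 · 189, so d = 189.
6^1 ≡ 6 (mod 757)
6^2 ≡ 6^2 = 36 ≡ 36 (mod 757)
6^4 ≡ 36^2 = 1296 ≡ 539 (mod 757)
6^8 ≡ 539^2 = 290521 ≡ 590 (mod 757)
6^16 ≡ 590^2 = 348100 ≡ 637 (mod 757)
6^32 ≡ 637^2 = 405769 ≡ 17 (mod 757)
6^64 ≡ 17^2 = 289 ≡ 289 (mod 757)
6^128 ≡ 289^2 = 83521 ≡ 251 (mod 757)
189 = 128 + 32 + 16 + 8 + 4 + 1 in binary powers of 2.
So 6^189 ≡ 251 · 17 · 637 · 590 · 539 · 6 ≡ 87 (mod 757).
Squaring chain: 87 → 756; reaches −1, so base 6 does not prove 757 composite.

87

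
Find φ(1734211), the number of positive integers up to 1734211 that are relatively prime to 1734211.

1690752

Factor: 1734211 = 103 · 113 · 149.
φ(1734211) = (103−1) · (113−1) · (149−1) = 102 · 112 · 148 = 1690752.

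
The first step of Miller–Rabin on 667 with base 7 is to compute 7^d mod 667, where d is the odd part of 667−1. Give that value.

667 − 1 = 666 = 2^1 · 333, so d = 333.
7^1 ≡ 7 (mod 667)
7^2 ≡ 7^2 = 49 ≡ 49 (mod 667)
7^4 ≡ 49^2 = 2401 ≡ 400 (mod 667)
7^8 ≡ 400^2 = 160000 ≡ 587 (mod 667)
7^16 ≡ 587^2 = 344569 ≡ 397 (mod 667)
7^32 ≡ 397^2 = 157609 ≡ 197 (mod 667)
7^64 ≡ 197^2 = 38809 ≡ 123 (mod 667)
7^128 ≡ 123^2 = 15129 ≡ 455 (mod 667)
7^256 ≡ 455^2 = 207025 ≡ 255 (mod 667)
333 = 256 + 64 + 8 + 4 + 1 in binary powers of 2.
So 7^333 ≡ 255 · 123 · 587 · 400 · 7 ≡ 458 (mod 667).
Squaring chain: 458; never reaches −1, so base 7 is a Miller–Rabin witness that 667 is composite.

458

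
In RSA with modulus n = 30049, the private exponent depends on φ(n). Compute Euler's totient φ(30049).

29700

Factor: 30049 = 151 · 199.
φ(30049) = (151−1) · (199−1) = 150 · 198 = 29700.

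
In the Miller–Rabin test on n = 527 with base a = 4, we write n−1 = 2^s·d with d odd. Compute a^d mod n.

527 − 1 = 526 = 2^1 · 263, so d = 263.
4^1 ≡ 4 (mod 527)
4^2 ≡ 4^2 = 16 ≡ 16 (mod 527)
4^4 ≡ 16^2 = 256 ≡ 256 (mod 527)
4^8 ≡ 256^2 = 65536 ≡ 188 (mod 527)
4^16 ≡ 188^2 = 35344 ≡ 35 (mod 527)
4^32 ≡ 35^2 = 1225 ≡ 171 (mod 527)
4^64 ≡ 171^2 = 29241 ≡ 256 (mod 527)
4^128 ≡ 256^2 = 65536 ≡ 188 (mod 527)
4^256 ≡ 188^2 = 35344 ≡ 35 (mod 527)
263 = 256 + 4 + 2 + 1 in binary powers of 2.
So 4^263 ≡ 35 · 256 · 16 · 4 ≡ 64 (mod 527).
Squaring chain: 64; never reaches −1, so base 4 is a Miller–Rabin witness that 527 is composite.

64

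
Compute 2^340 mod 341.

1

2^1 ≡ 2 (mod 341)
2^2 ≡ 2^2 = 4 ≡ 4 (mod 341)
2^4 ≡ 4^2 = 16 ≡ 16 (mod 341)
2^8 ≡ 16^2 = 256 ≡ 256 (mod 341)
2^16 ≡ 256^2 = 65536 ≡ 64 (mod 341)
2^32 ≡ 64^2 = 4096 ≡ 4 (mod 341)
2^64 ≡ 4^2 = 16 ≡ 16 (mod 341)
2^128 ≡ 16^2 = 256 ≡ 256 (mod 341)
2^256 ≡ 256^2 = 65536 ≡ 64 (mod 341)
340 = 256 + 64 + 16 + 4 in binary powers of 2.
So 2^340 ≡ 64 · 16 · 64 · 16 ≡ 1 (mod 341).
Since the result is 1, base 2 gives no evidence that 341 is composite.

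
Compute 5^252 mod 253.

124

5^1 ≡ 5 (mod 253)
5^2 ≡ 5^2 = 25 ≡ 25 (mod 253)
5^4 ≡ 25^2 = 625 ≡ 119 (mod 253)
5^8 ≡ 119^2 = 14161 ≡ 246 (mod 253)
5^16 ≡ 246^2 = 60516 ≡ 49 (mod 253)
5^32 ≡ 49^2 = 2401 ≡ 124 (mod 253)
5^64 ≡ 124^2 = 15376 ≡ 196 (mod 253)
5^128 ≡ 196^2 = 38416 ≡ 213 (mod 253)
252 = 128 + 64 + 32 + 16 + 8 + 4 in binary powers of 2.
So 5^252 ≡ 213 · 196 · 124 · 49 · 246 · 119 ≡ 124 (mod 253).
Since 124 ≠ 1, base 5 is a Fermat witness: 253 is composite.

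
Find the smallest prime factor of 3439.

3439 is odd.
Digit sum 19, not divisible by 3.
Ends in 9: not divisible by 5.
7: 3439 = 7·491 + 2
11: 3439 = 11·312 + 7
13: 3439 = 13·264 + 7
17: 3439 = 17·202 + 5
19: 3439 = 19·181

19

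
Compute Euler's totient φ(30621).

19952

Factor: 30621 = 3 · 59 · 173.
φ(30621) = (3−1) · (59−1) · (173−1) = 2 · 58 · 172 = 19952.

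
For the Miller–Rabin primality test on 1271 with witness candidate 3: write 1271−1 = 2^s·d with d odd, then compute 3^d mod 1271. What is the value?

150

1271 − 1 = 1270 = 2^1 · 635, so d = 635.
3^1 ≡ 3 (mod 1271)
3^2 ≡ 3^2 = 9 ≡ 9 (mod 1271)
3^4 ≡ 9^2 = 81 ≡ 81 (mod 1271)
3^8 ≡ 81^2 = 6561 ≡ 206 (mod 1271)
3^16 ≡ 206^2 = 42436 ≡ 493 (mod 1271)
3^32 ≡ 493^2 = 243049 ≡ 288 (mod 1271)
3^64 ≡ 288^2 = 82944 ≡ 329 (mod 1271)
3^128 ≡ 329^2 = 108241 ≡ 206 (mod 1271)
3^256 ≡ 206^2 = 42436 ≡ 493 (mod 1271)
3^512 ≡ 493^2 = 243049 ≡ 288 (mod 1271)
635 = 512 + 64 + 32 + 16 + 8 + 2 + 1 in binary powers of 2.
So 3^635 ≡ 288 · 329 · 288 · 493 · 206 · 9 · 3 ≡ 150 (mod 1271).
Squaring chain: 150; never reaches −1, so base 3 is a Miller–Rabin witness that 1271 is composite.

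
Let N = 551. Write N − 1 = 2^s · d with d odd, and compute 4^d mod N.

551 − 1 = 550 = 2^1 · 275, so d = 275.
4^1 ≡ 4 (mod 551)
4^2 ≡ 4^2 = 16 ≡ 16 (mod 551)
4^4 ≡ 16^2 = 256 ≡ 256 (mod 551)
4^8 ≡ 256^2 = 65536 ≡ 518 (mod 551)
4^16 ≡ 518^2 = 268324 ≡ 538 (mod 551)
4^32 ≡ 538^2 = 289444 ≡ 169 (mod 551)
4^64 ≡ 169^2 = 28561 ≡ 460 (mod 551)
4^128 ≡ 460^2 = 211600 ≡ 16 (mod 551)
4^256 ≡ 16^2 = 256 ≡ 256 (mod 551)
275 = 256 + 16 + 2 + 1 in binary powers of 2.
So 4^275 ≡ 256 · 538 · 16 · 4 ≡ 245 (mod 551).
Squaring chain: 245; never reaches −1, so base 4 is a Miller–Rabin witness that 551 is composite.

245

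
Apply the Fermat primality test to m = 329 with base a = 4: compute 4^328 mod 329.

4^1 ≡ 4 (mod 329)
4^2 ≡ 4^2 = 16 ≡ 16 (mod 329)
4^4 ≡ 16^2 = 256 ≡ 256 (mod 329)
4^8 ≡ 256^2 = 65536 ≡ 65 (mod 329)
4^16 ≡ 65^2 = 4225 ≡ 277 (mod 329)
4^32 ≡ 277^2 = 76729 ≡ 72 (mod 329)
4^64 ≡ 72^2 = 5184 ≡ 249 (mod 329)
4^128 ≡ 249^2 = 62001 ≡ 149 (mod 329)
4^256 ≡ 149^2 = 22201 ≡ 158 (mod 329)
328 = 256 + 64 + 8 in binary powers of 2.
So 4^328 ≡ 158 · 249 · 65 ≡ 242 (mod 329).
Since 242 ≠ 1, base 4 is a Fermat witness: 329 is composite.

242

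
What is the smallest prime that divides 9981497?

9981497 is odd.
Digit sum 47, not divisible by 3.
Ends in 7: not divisible by 5.
7: 9981497 = 7·1425928 + 1
11: 9981497 = 11·907408 + 9
13: 9981497 = 13·767807 + 6
17: 9981497 = 17·587146 + 15
19: 9981497 = 19·525341 + 18
23: 9981497 = 23·433978 + 3
29: 9981497 = 29·344189 + 16
31: 9981497 = 31·321983 + 24
37: 9981497 = 37·269770 + 7
41: 9981497 = 41·243451 + 6
43: 9981497 = 43·232127 + 36
47: 9981497 = 47·212372 + 13
53: 9981497 = 53·188330 + 7
59: 9981497 = 59·169177 + 54
61: 9981497 = 61·163631 + 6
67: 9981497 = 67·148977 + 38
71: 9981497 = 71·140584 + 33
73: 9981497 = 73·136732 + 61
79: 9981497 = 79·126348 + 5
83: 9981497 = 83·120259

83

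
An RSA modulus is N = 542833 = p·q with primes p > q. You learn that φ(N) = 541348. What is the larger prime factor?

839

φ(n) = (p−1)(q−1) = n − (p+q) + 1, so p + q = 542833 − 541348 + 1 = 1486.
p and q are the roots of t² − 1486t + 542833 = 0.
Discriminant: 1486² − 4·542833 = 2208196 − 2171332 = 36864; √36864 = 192.
q = (1486 − 192)/2 = 647, p = (1486 + 192)/2 = 839.
Check: 647 · 839 = 542833.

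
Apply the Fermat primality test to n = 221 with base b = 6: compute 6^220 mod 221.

217

6^1 ≡ 6 (mod 221)
6^2 ≡ 6^2 = 36 ≡ 36 (mod 221)
6^4 ≡ 36^2 = 1296 ≡ 191 (mod 221)
6^8 ≡ 191^2 = 36481 ≡ 16 (mod 221)
6^16 ≡ 16^2 = 256 ≡ 35 (mod 221)
6^32 ≡ 35^2 = 1225 ≡ 120 (mod 221)
6^64 ≡ 120^2 = 14400 ≡ 35 (mod 221)
6^128 ≡ 35^2 = 1225 ≡ 120 (mod 221)
220 = 128 + 64 + 16 + 8 + 4 in binary powers of 2.
So 6^220 ≡ 120 · 35 · 35 · 16 · 191 ≡ 217 (mod 221).
Since 217 ≠ 1, base 6 is a Fermat witness: 221 is composite.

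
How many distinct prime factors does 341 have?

2

341 = 11 · 31
341 = 11 · 31, which has 2 distinct prime factors.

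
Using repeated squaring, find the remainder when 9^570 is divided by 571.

1

9^1 ≡ 9 (mod 571)
9^2 ≡ 9^2 = 81 ≡ 81 (mod 571)
9^4 ≡ 81^2 = 6561 ≡ 280 (mod 571)
9^8 ≡ 280^2 = 78400 ≡ 173 (mod 571)
9^16 ≡ 173^2 = 29929 ≡ 237 (mod 571)
9^32 ≡ 237^2 = 56169 ≡ 211 (mod 571)
9^64 ≡ 211^2 = 44521 ≡ 554 (mod 571)
9^128 ≡ 554^2 = 306916 ≡ 289 (mod 571)
9^256 ≡ 289^2 = 83521 ≡ 155 (mod 571)
9^512 ≡ 155^2 = 24025 ≡ 43 (mod 571)
570 = 512 + 32 + 16 + 8 + 2 in binary powers of 2.
So 9^570 ≡ 43 · 211 · 237 · 173 · 81 ≡ 1 (mod 571).
Since the result is 1, base 9 gives no evidence that 571 is composite.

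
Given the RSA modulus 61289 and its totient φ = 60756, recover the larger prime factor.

367

φ(n) = (p−1)(q−1) = n − (p+q) + 1, so p + q = 61289 − 60756 + 1 = 534.
p and q are the roots of t² − 534t + 61289 = 0.
Discriminant: 534² − 4·61289 = 285156 − 245156 = 40000; √40000 = 200.
q = (534 − 200)/2 = 167, p = (534 + 200)/2 = 367.
Check: 167 · 367 = 61289.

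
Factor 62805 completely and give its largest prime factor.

62805 = 3 · 20935
20935 = 5 · 4187
4187 = 53 · 79
79 is prime.
So 62805 = 3 · 5 · 53 · 79; the largest prime factor is 79.

79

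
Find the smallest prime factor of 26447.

26447 is odd.
Digit sum 23, not divisible by 3.
Ends in 7: not divisible by 5.
7: 26447 = 7·3778 + 1
11: 26447 = 11·2404 + 3
13: 26447 = 13·2034 + 5
17: 26447 = 17·1555 + 12
19: 26447 = 19·1391 + 18
23: 26447 = 23·1149 + 20
29: 26447 = 29·911 + 28
31: 26447 = 31·853 + 4
37: 26447 = 37·714 + 29
41: 26447 = 41·645 + 2
43: 26447 = 43·615 + 2
47: 26447 = 47·562 + 33
53: 26447 = 53·499

53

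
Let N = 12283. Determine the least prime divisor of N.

71

12283 is odd.
Digit sum 16, not divisible by 3.
Ends in 3: not divisible by 5.
7: 12283 = 7·1754 + 5
11: 12283 = 11·1116 + 7
13: 12283 = 13·944 + 11
17: 12283 = 17·722 + 9
19: 12283 = 19·646 + 9
23: 12283 = 23·534 + 1
29: 12283 = 29·423 + 16
31: 12283 = 31·396 + 7
37: 12283 = 37·331 + 36
41: 12283 = 41·299 + 24
43: 12283 = 43·285 + 28
47: 12283 = 47·261 + 16
53: 12283 = 53·231 + 40
59: 12283 = 59·208 + 11
61: 12283 = 61·201 + 22
67: 12283 = 67·183 + 22
71: 12283 = 71·173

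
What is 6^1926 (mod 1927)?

6^1 ≡ 6 (mod 1927)
6^2 ≡ 6^2 = 36 ≡ 36 (mod 1927)
6^4 ≡ 36^2 = 1296 ≡ 1296 (mod 1927)
6^8 ≡ 1296^2 = 1679616 ≡ 1199 (mod 1927)
6^16 ≡ 1199^2 = 1437601 ≡ 59 (mod 1927)
6^32 ≡ 59^2 = 3481 ≡ 1554 (mod 1927)
6^64 ≡ 1554^2 = 2414916 ≡ 385 (mod 1927)
6^128 ≡ 385^2 = 148225 ≡ 1773 (mod 1927)
6^256 ≡ 1773^2 = 3143529 ≡ 592 (mod 1927)
6^512 ≡ 592^2 = 350464 ≡ 1677 (mod 1927)
6^1024 ≡ 1677^2 = 2812329 ≡ 836 (mod 1927)
1926 = 1024 + 512 + 256 + 128 + 4 + 2 in binary powers of 2.
So 6^1926 ≡ 836 · 1677 · 592 · 1773 · 1296 · 36 ≡ 777 (mod 1927).
Since 777 ≠ 1, base 6 is a Fermat witness: 1927 is composite.

777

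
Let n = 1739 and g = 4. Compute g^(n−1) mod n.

4^1 ≡ 4 (mod 1739)
4^2 ≡ 4^2 = 16 ≡ 16 (mod 1739)
4^4 ≡ 16^2 = 256 ≡ 256 (mod 1739)
4^8 ≡ 256^2 = 65536 ≡ 1193 (mod 1739)
4^16 ≡ 1193^2 = 1423249 ≡ 747 (mod 1739)
4^32 ≡ 747^2 = 558009 ≡ 1529 (mod 1739)
4^64 ≡ 1529^2 = 2337841 ≡ 625 (mod 1739)
4^128 ≡ 625^2 = 390625 ≡ 1089 (mod 1739)
4^256 ≡ 1089^2 = 1185921 ≡ 1662 (mod 1739)
4^512 ≡ 1662^2 = 2762244 ≡ 712 (mod 1739)
4^1024 ≡ 712^2 = 506944 ≡ 895 (mod 1739)
1738 = 1024 + 512 + 128 + 64 + 8 + 2 in binary powers of 2.
So 4^1738 ≡ 895 · 712 · 1089 · 625 · 1193 · 16 ≡ 995 (mod 1739).
Since 995 ≠ 1, base 4 is a Fermat witness: 1739 is composite.

995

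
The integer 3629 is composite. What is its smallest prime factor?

19

3629 is odd.
Digit sum 20, not divisible by 3.
Ends in 9: not divisible by 5.
7: 3629 = 7·518 + 3
11: 3629 = 11·329 + 10
13: 3629 = 13·279 + 2
17: 3629 = 17·213 + 8
19: 3629 = 19·191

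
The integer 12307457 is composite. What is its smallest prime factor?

12307457 is odd.
Digit sum 29, not divisible by 3.
Ends in 7: not divisible by 5.
7: 12307457 = 7·1758208 + 1
11: 12307457 = 11·1118859 + 8
13: 12307457 = 13·946727 + 6
17: 12307457 = 17·723968 + 1
19: 12307457 = 19·647760 + 17
23: 12307457 = 23·535106 + 19
29: 12307457 = 29·424395 + 2
31: 12307457 = 31·397014 + 23
37: 12307457 = 37·332633 + 36
41: 12307457 = 41·300181 + 36
43: 12307457 = 43·286219 + 40
47: 12307457 = 47·261860 + 37
53: 12307457 = 53·232216 + 9
59: 12307457 = 59·208600 + 57
61: 12307457 = 61·201761 + 36
67: 12307457 = 67·183693 + 26
71: 12307457 = 71·173344 + 33
73: 12307457 = 73·168595 + 22
79: 12307457 = 79·155790 + 47
83: 12307457 = 83·148282 + 51
89: 12307457 = 89·138286 + 3
97: 12307457 = 97·126881

97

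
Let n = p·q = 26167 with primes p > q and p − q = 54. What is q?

137

Since p = q + 54, we have 26167 = q(q + 54), so q² + 54q − 26167 = 0.
Discriminant: 54² + 4·26167 = 2916 + 104668 = 107584; √107584 = 328.
q = (−54 + 328)/2 = 137, and p = q + 54 = 191.
Check: 137 · 191 = 26167.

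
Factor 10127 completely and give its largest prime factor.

41

10127 = 13 · 779
779 = 19 · 41
41 is prime.
So 10127 = 13 · 19 · 41; the largest prime factor is 41.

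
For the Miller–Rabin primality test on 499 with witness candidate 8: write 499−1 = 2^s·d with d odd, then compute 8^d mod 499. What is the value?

498

499 − 1 = 498 = 2^1 · 249, so d = 249.
8^1 ≡ 8 (mod 499)
8^2 ≡ 8^2 = 64 ≡ 64 (mod 499)
8^4 ≡ 64^2 = 4096 ≡ 104 (mod 499)
8^8 ≡ 104^2 = 10816 ≡ 337 (mod 499)
8^16 ≡ 337^2 = 113569 ≡ 296 (mod 499)
8^32 ≡ 296^2 = 87616 ≡ 291 (mod 499)
8^64 ≡ 291^2 = 84681 ≡ 350 (mod 499)
8^128 ≡ 350^2 = 122500 ≡ 245 (mod 499)
249 = 128 + 64 + 32 + 16 + 8 + 1 in binary powers of 2.
So 8^249 ≡ 245 · 350 · 291 · 296 · 337 · 8 ≡ 498 (mod 499).
Since 8^d ≡ 498 (mod 499), base 8 does not prove 499 composite.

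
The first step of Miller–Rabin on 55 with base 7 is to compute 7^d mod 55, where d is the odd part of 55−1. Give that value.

28

55 − 1 = 54 = 2^1 · 27, so d = 27.
7^1 ≡ 7 (mod 55)
7^2 ≡ 7^2 = 49 ≡ 49 (mod 55)
7^4 ≡ 49^2 = 2401 ≡ 36 (mod 55)
7^8 ≡ 36^2 = 1296 ≡ 31 (mod 55)
7^16 ≡ 31^2 = 961 ≡ 26 (mod 55)
27 = 16 + 8 + 2 + 1 in binary powers of 2.
So 7^27 ≡ 26 · 31 · 49 · 7 ≡ 28 (mod 55).
Squaring chain: 28; never reaches −1, so base 7 is a Miller–Rabin witness that 55 is composite.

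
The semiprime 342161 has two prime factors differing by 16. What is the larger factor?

593

Since p = q + 16, we have 342161 = q(q + 16), so q² + 16q − 342161 = 0.
Discriminant: 16² + 4·342161 = 256 + 1368644 = 1368900; √1368900 = 1170.
q = (−16 + 1170)/2 = 577, and p = q + 16 = 593.
Check: 577 · 593 = 342161.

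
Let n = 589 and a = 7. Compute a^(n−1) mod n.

343

7^1 ≡ 7 (mod 589)
7^2 ≡ 7^2 = 49 ≡ 49 (mod 589)
7^4 ≡ 49^2 = 2401 ≡ 45 (mod 589)
7^8 ≡ 45^2 = 2025 ≡ 258 (mod 589)
7^16 ≡ 258^2 = 66564 ≡ 7 (mod 589)
7^32 ≡ 7^2 = 49 ≡ 49 (mod 589)
7^64 ≡ 49^2 = 2401 ≡ 45 (mod 589)
7^128 ≡ 45^2 = 2025 ≡ 258 (mod 589)
7^256 ≡ 258^2 = 66564 ≡ 7 (mod 589)
7^512 ≡ 7^2 = 49 ≡ 49 (mod 589)
588 = 512 + 64 + 8 + 4 in binary powers of 2.
So 7^588 ≡ 49 · 45 · 258 · 45 ≡ 343 (mod 589).
Since 343 ≠ 1, base 7 is a Fermat witness: 589 is composite.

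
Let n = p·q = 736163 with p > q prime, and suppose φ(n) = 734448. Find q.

857

φ(n) = (p−1)(q−1) = n − (p+q) + 1, so p + q = 736163 − 734448 + 1 = 1716.
p and q are the roots of t² − 1716t + 736163 = 0.
Discriminant: 1716² − 4·736163 = 2944656 − 2944652 = 4; √4 = 2.
q = (1716 − 2)/2 = 857, p = (1716 + 2)/2 = 859.
Check: 857 · 859 = 736163.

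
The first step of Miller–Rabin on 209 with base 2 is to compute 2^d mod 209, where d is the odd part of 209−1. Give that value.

209 − 1 = 208 = 2^4 · 13, so d = 13.
2^1 ≡ 2 (mod 209)
2^2 ≡ 2^2 = 4 ≡ 4 (mod 209)
2^4 ≡ 4^2 = 16 ≡ 16 (mod 209)
2^8 ≡ 16^2 = 256 ≡ 47 (mod 209)
13 = 8 + 4 + 1 in binary powers of 2.
So 2^13 ≡ 47 · 16 · 2 ≡ 41 (mod 209).
Squaring chain: 41 → 9 → 81 → 82; never reaches −1, so base 2 is a Miller–Rabin witness that 209 is composite.

41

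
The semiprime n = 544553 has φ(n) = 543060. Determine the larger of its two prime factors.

φ(n) = (p−1)(q−1) = n − (p+q) + 1, so p + q = 544553 − 543060 + 1 = 1494.
p and q are the roots of t² − 1494t + 544553 = 0.
Discriminant: 1494² − 4·544553 = 2232036 − 2178212 = 53824; √53824 = 232.
q = (1494 − 232)/2 = 631, p = (1494 + 232)/2 = 863.
Check: 631 · 863 = 544553.

863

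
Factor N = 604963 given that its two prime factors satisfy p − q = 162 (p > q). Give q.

Since p = q + 162, we have 604963 = q(q + 162), so q² + 162q − 604963 = 0.
Discriminant: 162² + 4·604963 = 26244 + 2419852 = 2446096; √2446096 = 1564.
q = (−162 + 1564)/2 = 701, and p = q + 162 = 863.
Check: 701 · 863 = 604963.

701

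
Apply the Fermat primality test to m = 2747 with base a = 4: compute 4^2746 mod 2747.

4^1 ≡ 4 (mod 2747)
4^2 ≡ 4^2 = 16 ≡ 16 (mod 2747)
4^4 ≡ 16^2 = 256 ≡ 256 (mod 2747)
4^8 ≡ 256^2 = 65536 ≡ 2355 (mod 2747)
4^16 ≡ 2355^2 = 5546025 ≡ 2579 (mod 2747)
4^32 ≡ 2579^2 = 6651241 ≡ 754 (mod 2747)
4^64 ≡ 754^2 = 568516 ≡ 2634 (mod 2747)
4^128 ≡ 2634^2 = 6937956 ≡ 1781 (mod 2747)
4^256 ≡ 1781^2 = 3171961 ≡ 1923 (mod 2747)
4^512 ≡ 1923^2 = 3697929 ≡ 467 (mod 2747)
4^1024 ≡ 467^2 = 218089 ≡ 1076 (mod 2747)
4^2048 ≡ 1076^2 = 1157776 ≡ 1289 (mod 2747)
2746 = 2048 + 512 + 128 + 32 + 16 + 8 + 2 in binary powers of 2.
So 4^2746 ≡ 1289 · 467 · 1781 · 754 · 2579 · 2355 · 16 ≡ 2046 (mod 2747).
Since 2046 ≠ 1, base 4 is a Fermat witness: 2747 is composite.

2046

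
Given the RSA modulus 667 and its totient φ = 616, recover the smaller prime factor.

φ(n) = (p−1)(q−1) = n − (p+q) + 1, so p + q = 667 − 616 + 1 = 52.
p and q are the roots of t² − 52t + 667 = 0.
Discriminant: 52² − 4·667 = 2704 − 2668 = 36; √36 = 6.
q = (52 − 6)/2 = 23, p = (52 + 6)/2 = 29.
Check: 23 · 29 = 667.

23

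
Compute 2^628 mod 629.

305

2^1 ≡ 2 (mod 629)
2^2 ≡ 2^2 = 4 ≡ 4 (mod 629)
2^4 ≡ 4^2 = 16 ≡ 16 (mod 629)
2^8 ≡ 16^2 = 256 ≡ 256 (mod 629)
2^16 ≡ 256^2 = 65536 ≡ 120 (mod 629)
2^32 ≡ 120^2 = 14400 ≡ 562 (mod 629)
2^64 ≡ 562^2 = 315844 ≡ 86 (mod 629)
2^128 ≡ 86^2 = 7396 ≡ 477 (mod 629)
2^256 ≡ 477^2 = 227529 ≡ 460 (mod 629)
2^512 ≡ 460^2 = 211600 ≡ 256 (mod 629)
628 = 512 + 64 + 32 + 16 + 4 in binary powers of 2.
So 2^628 ≡ 256 · 86 · 562 · 120 · 16 ≡ 305 (mod 629).
Since 305 ≠ 1, base 2 is a Fermat witness: 629 is composite.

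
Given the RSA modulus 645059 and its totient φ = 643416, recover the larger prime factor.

φ(n) = (p−1)(q−1) = n − (p+q) + 1, so p + q = 645059 − 643416 + 1 = 1644.
p and q are the roots of t² − 1644t + 645059 = 0.
Discriminant: 1644² − 4·645059 = 2702736 − 2580236 = 122500; √122500 = 350.
q = (1644 − 350)/2 = 647, p = (1644 + 350)/2 = 997.
Check: 647 · 997 = 645059.

997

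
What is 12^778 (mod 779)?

121

12^1 ≡ 12 (mod 779)
12^2 ≡ 12^2 = 144 ≡ 144 (mod 779)
12^4 ≡ 144^2 = 20736 ≡ 482 (mod 779)
12^8 ≡ 482^2 = 232324 ≡ 182 (mod 779)
12^16 ≡ 182^2 = 33124 ≡ 406 (mod 779)
12^32 ≡ 406^2 = 164836 ≡ 467 (mod 779)
12^64 ≡ 467^2 = 218089 ≡ 748 (mod 779)
12^128 ≡ 748^2 = 559504 ≡ 182 (mod 779)
12^256 ≡ 182^2 = 33124 ≡ 406 (mod 779)
12^512 ≡ 406^2 = 164836 ≡ 467 (mod 779)
778 = 512 + 256 + 8 + 2 in binary powers of 2.
So 12^778 ≡ 467 · 406 · 182 · 144 ≡ 121 (mod 779).
Since 121 ≠ 1, base 12 is a Fermat witness: 779 is composite.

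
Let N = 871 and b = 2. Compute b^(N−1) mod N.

545

2^1 ≡ 2 (mod 871)
2^2 ≡ 2^2 = 4 ≡ 4 (mod 871)
2^4 ≡ 4^2 = 16 ≡ 16 (mod 871)
2^8 ≡ 16^2 = 256 ≡ 256 (mod 871)
2^16 ≡ 256^2 = 65536 ≡ 211 (mod 871)
2^32 ≡ 211^2 = 44521 ≡ 100 (mod 871)
2^64 ≡ 100^2 = 10000 ≡ 419 (mod 871)
2^128 ≡ 419^2 = 175561 ≡ 490 (mod 871)
2^256 ≡ 490^2 = 240100 ≡ 575 (mod 871)
2^512 ≡ 575^2 = 330625 ≡ 516 (mod 871)
870 = 512 + 256 + 64 + 32 + 4 + 2 in binary powers of 2.
So 2^870 ≡ 516 · 575 · 419 · 100 · 16 · 4 ≡ 545 (mod 871).
Since 545 ≠ 1, base 2 is a Fermat witness: 871 is composite.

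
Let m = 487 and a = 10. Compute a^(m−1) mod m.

10^1 ≡ 10 (mod 487)
10^2 ≡ 10^2 = 100 ≡ 100 (mod 487)
10^4 ≡ 100^2 = 10000 ≡ 260 (mod 487)
10^8 ≡ 260^2 = 67600 ≡ 394 (mod 487)
10^16 ≡ 394^2 = 155236 ≡ 370 (mod 487)
10^32 ≡ 370^2 = 136900 ≡ 53 (mod 487)
10^64 ≡ 53^2 = 2809 ≡ 374 (mod 487)
10^128 ≡ 374^2 = 139876 ≡ 107 (mod 487)
10^256 ≡ 107^2 = 11449 ≡ 248 (mod 487)
486 = 256 + 128 + 64 + 32 + 4 + 2 in binary powers of 2.
So 10^486 ≡ 248 · 107 · 374 · 53 · 260 · 100 ≡ 1 (mod 487).
Since the result is 1, base 10 gives no evidence that 487 is composite.

1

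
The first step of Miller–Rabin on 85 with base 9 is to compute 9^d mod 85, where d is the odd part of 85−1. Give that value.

59

85 − 1 = 84 = 2^2 · 21, so d = 21.
9^1 ≡ 9 (mod 85)
9^2 ≡ 9^2 = 81 ≡ 81 (mod 85)
9^4 ≡ 81^2 = 6561 ≡ 16 (mod 85)
9^8 ≡ 16^2 = 256 ≡ 1 (mod 85)
9^16 ≡ 1^2 = 1 ≡ 1 (mod 85)
21 = 16 + 4 + 1 in binary powers of 2.
So 9^21 ≡ 1 · 16 · 9 ≡ 59 (mod 85).
Squaring chain: 59 → 81; never reaches −1, so base 9 is a Miller–Rabin witness that 85 is composite.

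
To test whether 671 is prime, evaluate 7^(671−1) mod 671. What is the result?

7^1 ≡ 7 (mod 671)
7^2 ≡ 7^2 = 49 ≡ 49 (mod 671)
7^4 ≡ 49^2 = 2401 ≡ 388 (mod 671)
7^8 ≡ 388^2 = 150544 ≡ 240 (mod 671)
7^16 ≡ 240^2 = 57600 ≡ 565 (mod 671)
7^32 ≡ 565^2 = 319225 ≡ 500 (mod 671)
7^64 ≡ 500^2 = 250000 ≡ 388 (mod 671)
7^128 ≡ 388^2 = 150544 ≡ 240 (mod 671)
7^256 ≡ 240^2 = 57600 ≡ 565 (mod 671)
7^512 ≡ 565^2 = 319225 ≡ 500 (mod 671)
670 = 512 + 128 + 16 + 8 + 4 + 2 in binary powers of 2.
So 7^670 ≡ 500 · 240 · 565 · 240 · 388 · 49 ≡ 353 (mod 671).
Since 353 ≠ 1, base 7 is a Fermat witness: 671 is composite.

353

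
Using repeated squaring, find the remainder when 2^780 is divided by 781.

2^1 ≡ 2 (mod 781)
2^2 ≡ 2^2 = 4 ≡ 4 (mod 781)
2^4 ≡ 4^2 = 16 ≡ 16 (mod 781)
2^8 ≡ 16^2 = 256 ≡ 256 (mod 781)
2^16 ≡ 256^2 = 65536 ≡ 713 (mod 781)
2^32 ≡ 713^2 = 508369 ≡ 719 (mod 781)
2^64 ≡ 719^2 = 516961 ≡ 720 (mod 781)
2^128 ≡ 720^2 = 518400 ≡ 597 (mod 781)
2^256 ≡ 597^2 = 356409 ≡ 273 (mod 781)
2^512 ≡ 273^2 = 74529 ≡ 334 (mod 781)
780 = 512 + 256 + 8 + 4 in binary powers of 2.
So 2^780 ≡ 334 · 273 · 256 · 16 ≡ 243 (mod 781).
Since 243 ≠ 1, base 2 is a Fermat witness: 781 is composite.

243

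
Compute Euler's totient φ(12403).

12168

Factor: 12403 = 79 · 157.
φ(12403) = (79−1) · (157−1) = 78 · 156 = 12168.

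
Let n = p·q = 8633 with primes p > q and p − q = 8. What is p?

Since p = q + 8, we have 8633 = q(q + 8), so q² + 8q − 8633 = 0.
Discriminant: 8² + 4·8633 = 64 + 34532 = 34596; √34596 = 186.
q = (−8 + 186)/2 = 89, and p = q + 8 = 97.
Check: 89 · 97 = 8633.

97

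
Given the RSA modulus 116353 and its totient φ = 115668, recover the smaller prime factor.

φ(n) = (p−1)(q−1) = n − (p+q) + 1, so p + q = 116353 − 115668 + 1 = 686.
p and q are the roots of t² − 686t + 116353 = 0.
Discriminant: 686² − 4·116353 = 470596 − 465412 = 5184; √5184 = 72.
q = (686 − 72)/2 = 307, p = (686 + 72)/2 = 379.
Check: 307 · 379 = 116353.

307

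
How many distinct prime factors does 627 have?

3

627 = 3 · 209
209 = 11 · 19
627 = 3 · 11 · 19, which has 3 distinct prime factors.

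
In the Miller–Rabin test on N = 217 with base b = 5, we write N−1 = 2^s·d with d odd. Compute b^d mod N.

217 − 1 = 216 = 2^3 · 27, so d = 27.
5^1 ≡ 5 (mod 217)
5^2 ≡ 5^2 = 25 ≡ 25 (mod 217)
5^4 ≡ 25^2 = 625 ≡ 191 (mod 217)
5^8 ≡ 191^2 = 36481 ≡ 25 (mod 217)
5^16 ≡ 25^2 = 625 ≡ 191 (mod 217)
27 = 16 + 8 + 2 + 1 in binary powers of 2.
So 5^27 ≡ 191 · 25 · 25 · 5 ≡ 125 (mod 217).
Squaring chain: 125 → 1 → 1; never reaches −1, so base 5 is a Miller–Rabin witness that 217 is composite.

125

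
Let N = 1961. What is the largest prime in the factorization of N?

53

1961 = 37 · 53
53 is prime.
So 1961 = 37 · 53; the largest prime factor is 53.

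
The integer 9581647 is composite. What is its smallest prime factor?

9581647 is odd.
Digit sum 40, not divisible by 3.
Ends in 7: not divisible by 5.
7: 9581647 = 7·1368806 + 5
11: 9581647 = 11·871058 + 9
13: 9581647 = 13·737049 + 10
17: 9581647 = 17·563626 + 5
19: 9581647 = 19·504297 + 4
23: 9581647 = 23·416593 + 8
29: 9581647 = 29·330401 + 18
31: 9581647 = 31·309085 + 12
37: 9581647 = 37·258963 + 16
41: 9581647 = 41·233698 + 29
43: 9581647 = 43·222829

43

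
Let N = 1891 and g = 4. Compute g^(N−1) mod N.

4^1 ≡ 4 (mod 1891)
4^2 ≡ 4^2 = 16 ≡ 16 (mod 1891)
4^4 ≡ 16^2 = 256 ≡ 256 (mod 1891)
4^8 ≡ 256^2 = 65536 ≡ 1242 (mod 1891)
4^16 ≡ 1242^2 = 1542564 ≡ 1399 (mod 1891)
4^32 ≡ 1399^2 = 1957201 ≡ 16 (mod 1891)
4^64 ≡ 16^2 = 256 ≡ 256 (mod 1891)
4^128 ≡ 256^2 = 65536 ≡ 1242 (mod 1891)
4^256 ≡ 1242^2 = 1542564 ≡ 1399 (mod 1891)
4^512 ≡ 1399^2 = 1957201 ≡ 16 (mod 1891)
4^1024 ≡ 16^2 = 256 ≡ 256 (mod 1891)
1890 = 1024 + 512 + 256 + 64 + 32 + 2 in binary powers of 2.
So 4^1890 ≡ 256 · 16 · 1399 · 256 · 16 · 16 ≡ 1 (mod 1891).
Since the result is 1, base 4 gives no evidence that 1891 is composite.

1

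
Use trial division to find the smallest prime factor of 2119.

2119 is odd.
Digit sum 13, not divisible by 3.
Ends in 9: not divisible by 5.
7: 2119 = 7·302 + 5
11: 2119 = 11·192 + 7
13: 2119 = 13·163

13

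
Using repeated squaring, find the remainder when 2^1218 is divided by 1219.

785

2^1 ≡ 2 (mod 1219)
2^2 ≡ 2^2 = 4 ≡ 4 (mod 1219)
2^4 ≡ 4^2 = 16 ≡ 16 (mod 1219)
2^8 ≡ 16^2 = 256 ≡ 256 (mod 1219)
2^16 ≡ 256^2 = 65536 ≡ 929 (mod 1219)
2^32 ≡ 929^2 = 863041 ≡ 1208 (mod 1219)
2^64 ≡ 1208^2 = 1459264 ≡ 121 (mod 1219)
2^128 ≡ 121^2 = 14641 ≡ 13 (mod 1219)
2^256 ≡ 13^2 = 169 ≡ 169 (mod 1219)
2^512 ≡ 169^2 = 28561 ≡ 524 (mod 1219)
2^1024 ≡ 524^2 = 274576 ≡ 301 (mod 1219)
1218 = 1024 + 128 + 64 + 2 in binary powers of 2.
So 2^1218 ≡ 301 · 13 · 121 · 4 ≡ 785 (mod 1219).
Since 785 ≠ 1, base 2 is a Fermat witness: 1219 is composite.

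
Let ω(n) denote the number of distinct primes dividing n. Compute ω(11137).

11137 = 7 · 1591
1591 = 37 · 43
11137 = 7 · 37 · 43, which has 3 distinct prime factors.

3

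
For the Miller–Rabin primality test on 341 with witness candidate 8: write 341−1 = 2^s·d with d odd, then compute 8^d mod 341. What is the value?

32

341 − 1 = 340 = 2^2 · 85, so d = 85.
8^1 ≡ 8 (mod 341)
8^2 ≡ 8^2 = 64 ≡ 64 (mod 341)
8^4 ≡ 64^2 = 4096 ≡ 4 (mod 341)
8^8 ≡ 4^2 = 16 ≡ 16 (mod 341)
8^16 ≡ 16^2 = 256 ≡ 256 (mod 341)
8^32 ≡ 256^2 = 65536 ≡ 64 (mod 341)
8^64 ≡ 64^2 = 4096 ≡ 4 (mod 341)
85 = 64 + 16 + 4 + 1 in binary powers of 2.
So 8^85 ≡ 4 · 256 · 4 · 8 ≡ 32 (mod 341).
Squaring chain: 32 → 1; never reaches −1, so base 8 is a Miller–Rabin witness that 341 is composite.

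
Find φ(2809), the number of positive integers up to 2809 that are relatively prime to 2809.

Factor: 2809 = 53^2.
φ(2809) = 53^1·(53−1) = 2756.

2756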